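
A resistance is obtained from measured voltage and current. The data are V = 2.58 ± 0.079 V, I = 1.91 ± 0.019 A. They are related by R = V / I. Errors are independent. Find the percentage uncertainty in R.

Products/powers → add relative errors in quadrature, weighted by exponent:
  (1·δV/V)² = (1×0.0306)² = 0.000938;  (-1·δI/I)² = (-1×0.00995)² = 9.9e-05
δR/R = √(0.00104) = 0.0322

3.22%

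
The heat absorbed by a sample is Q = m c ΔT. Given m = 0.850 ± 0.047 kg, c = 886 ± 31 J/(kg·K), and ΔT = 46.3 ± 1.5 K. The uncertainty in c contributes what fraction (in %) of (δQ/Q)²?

(δQ/Q)² = (1·δm/m)² + (1·δc/c)² + (1·δΔT/ΔT)²
  m term: (1×0.0553)² = 0.00306
  c term: (1×0.0350)² = 0.00122
  ΔT term: (1×0.0324)² = 0.00105
Total = 0.00533. Share from c = 0.00122/0.00533 = 0.230.

23.0%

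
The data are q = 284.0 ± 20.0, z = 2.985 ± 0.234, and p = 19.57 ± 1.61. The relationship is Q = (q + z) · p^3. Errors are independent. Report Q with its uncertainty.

Let u = q + z = 287.0. δu = √(δq² + δz²) = √(400 + 0.0548) = 20.0, so δu/u = 0.0697.
Q is then a monomial in u, p:
δQ/Q = √((δu/u)² + (3·δp/p)²) = √(0.00486 + 0.0609) = 0.256
Q = 2.151e+06, so δQ = 0.256 × 2.151e+06 = 5.52e+05.

(2.151 ± 0.552) × 10^6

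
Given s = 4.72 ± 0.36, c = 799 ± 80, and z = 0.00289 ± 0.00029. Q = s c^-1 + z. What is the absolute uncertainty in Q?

Let p = s·c^-1 = 0.00591. δp/p = √((1·δs/s)² + (-1·δc/c)²) = √(0.00582 + 0.0100) = 0.126, so δp = 0.000744.
Q = p + z: δQ = √(δp² + δz²) = √(5.53e-07 + 8.41e-08) = 0.000798

0.000798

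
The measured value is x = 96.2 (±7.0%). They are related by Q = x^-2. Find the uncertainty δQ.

1.51e-05

Relative error in a monomial: (δQ/Q)² = Σ (nᵢ · δxᵢ/xᵢ)².
  (-2·δx/x)² = (-2×0.0700)² = 0.0196
δQ/Q = √(0.0196) = 0.140
Q = 0.000108, so δQ = 0.140 × 0.000108 = 1.51e-05.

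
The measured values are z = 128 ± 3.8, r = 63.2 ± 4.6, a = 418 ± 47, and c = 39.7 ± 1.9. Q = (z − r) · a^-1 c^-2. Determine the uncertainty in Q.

Let u = z − r = 64.8. δu = √(δz² + δr²) = √(14.4 + 21.2) = 5.97, so δu/u = 0.0921.
Q is then a monomial in u, a, c:
δQ/Q = √((δu/u)² + (-1·δa/a)² + (-2·δc/c)²) = √(0.00848 + 0.0126 + 0.00916) = 0.174
Q = 9.84e-05, so δQ = 0.174 × 9.84e-05 = 1.71e-05.

1.71e-05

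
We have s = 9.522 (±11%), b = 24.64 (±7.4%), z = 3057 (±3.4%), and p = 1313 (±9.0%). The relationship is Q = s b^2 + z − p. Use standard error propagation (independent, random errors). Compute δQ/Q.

Let w = s·b^2 = 5781. δw/w = √((1·δs/s)² + (2·δb/b)²) = √(0.0121 + 0.0219) = 0.184, so δw = 1070.
Q = w + z − p: δQ = √(δw² + δz² + δp²) = √(1.14e+06 + 10800 + 14000) = 1080
Q = 7525, so δQ/Q = 1080/7525 = 0.143.

0.143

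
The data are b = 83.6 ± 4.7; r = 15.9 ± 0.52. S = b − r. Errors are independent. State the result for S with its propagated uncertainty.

S is a linear combination, so absolute uncertainties add in quadrature:
  (δb)² = 22.1;  (δr)² = 0.270
δS = √(22.4) = 4.73
S = 67.7.

67.7 ± 4.73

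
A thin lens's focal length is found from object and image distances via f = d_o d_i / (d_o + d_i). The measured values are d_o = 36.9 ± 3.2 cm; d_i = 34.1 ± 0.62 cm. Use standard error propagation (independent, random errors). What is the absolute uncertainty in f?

∂f/∂d_o = (d_i/(d_o+d_i))² = 0.231;  ∂f/∂d_i = (d_o/(d_o+d_i))² = 0.270
δf = √((∂f/∂d_o · δd_o)² + (∂f/∂d_i · δd_i)²) = √(0.545 + 0.0280) = 0.757 cm

0.757 cm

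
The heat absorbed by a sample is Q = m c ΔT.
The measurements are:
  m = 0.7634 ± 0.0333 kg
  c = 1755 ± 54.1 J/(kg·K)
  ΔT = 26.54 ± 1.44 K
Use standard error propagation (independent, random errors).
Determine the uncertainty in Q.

2710 J

Since Q is a product/quotient, work with relative uncertainties:
  (1·δm/m)² = (1×0.0436)² = 0.00190;  (1·δc/c)² = (1×0.0308)² = 0.000950;  (1·δΔT/ΔT)² = (1×0.0543)² = 0.00294
δQ/Q = √(0.00580) = 0.0761
Q = 35560 J, so δQ = 0.0761 × 35560 = 2710 J.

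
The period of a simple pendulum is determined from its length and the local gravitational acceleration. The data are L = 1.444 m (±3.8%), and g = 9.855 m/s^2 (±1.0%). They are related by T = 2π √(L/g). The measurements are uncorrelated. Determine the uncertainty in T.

0.0473 s

Relative error in a monomial: (δT/T)² = Σ (nᵢ · δxᵢ/xᵢ)².
  (½·δL/L)² = (0.5×0.0380)² = 0.000361;  (−½·δg/g)² = (-0.5×0.0100)² = 2.5e-05
δT/T = √(0.000386) = 0.0196
T = 2.405 s, so δT = 0.0196 × 2.405 = 0.0473 s.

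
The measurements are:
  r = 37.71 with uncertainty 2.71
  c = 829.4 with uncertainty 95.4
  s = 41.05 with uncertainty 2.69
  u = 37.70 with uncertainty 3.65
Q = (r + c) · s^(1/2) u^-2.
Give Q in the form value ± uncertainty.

3.909 ± 0.880

Let w = r + c = 867.1. δw = √(δr² + δc²) = √(7.34 + 9100) = 95.4, so δw/w = 0.110.
Q is then a monomial in w, s, u:
δQ/Q = √((δw/w)² + (½·δs/s)² + (-2·δu/u)²) = √(0.0121 + 0.00107 + 0.0375) = 0.225
Q = 3.909, so δQ = 0.225 × 3.909 = 0.880.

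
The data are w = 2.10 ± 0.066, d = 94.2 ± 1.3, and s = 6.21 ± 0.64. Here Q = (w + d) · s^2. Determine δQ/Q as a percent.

Let u = w + d = 96.3. δu = √(δw² + δd²) = √(0.00436 + 1.69) = 1.30, so δu/u = 0.0135.
Q is then a monomial in u, s:
δQ/Q = √((δu/u)² + (2·δs/s)²) = √(0.000183 + 0.0425) = 0.207

20.7%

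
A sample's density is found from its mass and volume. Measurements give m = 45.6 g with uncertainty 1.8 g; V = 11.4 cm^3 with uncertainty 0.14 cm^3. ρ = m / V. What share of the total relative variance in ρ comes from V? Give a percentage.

(δρ/ρ)² = (1·δm/m)² + (-1·δV/V)²
  m term: (1×0.0395)² = 0.00156
  V term: (-1×0.0123)² = 0.000151
Total = 0.00171. Share from V = 0.000151/0.00171 = 0.0882.

8.82%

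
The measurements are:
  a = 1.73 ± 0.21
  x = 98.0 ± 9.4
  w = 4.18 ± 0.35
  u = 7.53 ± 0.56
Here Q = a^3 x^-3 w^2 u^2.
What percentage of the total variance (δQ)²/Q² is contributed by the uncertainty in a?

(δQ/Q)² = (3·δa/a)² + (-3·δx/x)² + (2·δw/w)² + (2·δu/u)²
  a term: (3×0.121)² = 0.133
  x term: (-3×0.0959)² = 0.0828
  w term: (2×0.0837)² = 0.0280
  u term: (2×0.0744)² = 0.0221
Total = 0.266. Share from a = 0.133/0.266 = 0.499.

49.9%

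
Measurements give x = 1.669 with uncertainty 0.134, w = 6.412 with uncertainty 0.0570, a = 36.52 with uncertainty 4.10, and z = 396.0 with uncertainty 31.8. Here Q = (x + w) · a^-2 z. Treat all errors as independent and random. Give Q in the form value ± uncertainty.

2.399 ± 0.574

Let u = x + w = 8.081. δu = √(δx² + δw²) = √(0.0180 + 0.00325) = 0.146, so δu/u = 0.0180.
Q is then a monomial in u, a, z:
δQ/Q = √((δu/u)² + (-2·δa/a)² + (1·δz/z)²) = √(0.000325 + 0.0504 + 0.00645) = 0.239
Q = 2.399, so δQ = 0.239 × 2.399 = 0.574.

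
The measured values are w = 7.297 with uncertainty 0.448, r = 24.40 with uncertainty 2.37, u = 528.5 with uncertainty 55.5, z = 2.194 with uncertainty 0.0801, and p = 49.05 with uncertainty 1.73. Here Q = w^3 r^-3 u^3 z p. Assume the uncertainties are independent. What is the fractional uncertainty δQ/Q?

0.470

Each factor contributes (exponent × relative error)² to (δQ/Q)²:
  (3·δw/w)² = (3×0.0614)² = 0.0339;  (-3·δr/r)² = (-3×0.0971)² = 0.0849;  (3·δu/u)² = (3×0.105)² = 0.0993;  (1·δz/z)² = (1×0.0365)² = 0.00133;  (1·δp/p)² = (1×0.0353)² = 0.00124
δQ/Q = √(0.221) = 0.470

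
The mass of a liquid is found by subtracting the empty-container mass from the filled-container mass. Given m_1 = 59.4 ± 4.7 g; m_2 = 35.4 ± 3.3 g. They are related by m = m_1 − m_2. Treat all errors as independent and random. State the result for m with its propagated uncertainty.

24.0 ± 5.74 g

Each term contributes (cᵢ δxᵢ)² to (δm)²:
  (δm_1)² = 22.1;  (δm_2)² = 10.9
δm = √(33.0) = 5.74 g
m = 24.0 g.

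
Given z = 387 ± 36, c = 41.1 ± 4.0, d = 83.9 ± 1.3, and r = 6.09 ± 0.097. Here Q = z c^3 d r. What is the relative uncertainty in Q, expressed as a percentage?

30.7%

Relative error in a monomial: (δQ/Q)² = Σ (nᵢ · δxᵢ/xᵢ)².
  (1·δz/z)² = (1×0.0930)² = 0.00865;  (3·δc/c)² = (3×0.0973)² = 0.0852;  (1·δd/d)² = (1×0.0155)² = 0.000240;  (1·δr/r)² = (1×0.0159)² = 0.000254
δQ/Q = √(0.0944) = 0.307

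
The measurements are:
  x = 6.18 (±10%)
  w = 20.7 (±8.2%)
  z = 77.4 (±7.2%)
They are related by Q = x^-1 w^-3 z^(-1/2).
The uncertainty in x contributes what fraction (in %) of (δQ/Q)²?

13.9%

(δQ/Q)² = (-1·δx/x)² + (-3·δw/w)² + (−½·δz/z)²
  x term: (-1×0.100)² = 0.0100
  w term: (-3×0.0820)² = 0.0605
  z term: (-0.5×0.0720)² = 0.00130
Total = 0.0718. Share from x = 0.0100/0.0718 = 0.139.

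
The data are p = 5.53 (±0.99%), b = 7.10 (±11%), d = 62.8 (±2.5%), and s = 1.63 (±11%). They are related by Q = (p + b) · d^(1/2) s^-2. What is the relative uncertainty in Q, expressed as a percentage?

22.9%

Let u = p + b = 12.6. δu = √(δp² + δb²) = √(0.00300 + 0.610) = 0.783, so δu/u = 0.0620.
Q is then a monomial in u, d, s:
δQ/Q = √((δu/u)² + (½·δd/d)² + (-2·δs/s)²) = √(0.00384 + 0.000156 + 0.0484) = 0.229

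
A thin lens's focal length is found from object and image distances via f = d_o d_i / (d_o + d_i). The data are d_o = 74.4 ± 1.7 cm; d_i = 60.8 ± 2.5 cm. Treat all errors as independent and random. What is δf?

∂f/∂d_o = (d_i/(d_o+d_i))² = 0.202;  ∂f/∂d_i = (d_o/(d_o+d_i))² = 0.303
δf = √((∂f/∂d_o · δd_o)² + (∂f/∂d_i · δd_i)²) = √(0.118 + 0.573) = 0.831 cm

0.831 cm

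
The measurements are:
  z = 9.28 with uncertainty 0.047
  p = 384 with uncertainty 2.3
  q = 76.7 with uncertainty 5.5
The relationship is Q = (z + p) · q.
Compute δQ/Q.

Let u = z + p = 393. δu = √(δz² + δp²) = √(0.00221 + 5.29) = 2.30, so δu/u = 0.00585.
Q is then a monomial in u, q:
δQ/Q = √((δu/u)² + (1·δq/q)²) = √(3.42e-05 + 0.00514) = 0.0719

0.0719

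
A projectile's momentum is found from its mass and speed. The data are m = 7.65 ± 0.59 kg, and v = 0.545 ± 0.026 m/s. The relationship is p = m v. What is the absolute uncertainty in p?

0.378 kg·m/s

Since p is a product/quotient, work with relative uncertainties:
  (1·δm/m)² = (1×0.0771)² = 0.00595;  (1·δv/v)² = (1×0.0477)² = 0.00228
δp/p = √(0.00822) = 0.0907
p = 4.17 kg·m/s, so δp = 0.0907 × 4.17 = 0.378 kg·m/s.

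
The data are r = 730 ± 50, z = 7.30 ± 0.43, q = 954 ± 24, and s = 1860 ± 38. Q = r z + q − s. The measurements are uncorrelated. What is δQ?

484

Let p = r·z = 5330. δp/p = √((1·δr/r)² + (1·δz/z)²) = √(0.00469 + 0.00347) = 0.0903, so δp = 481.
Q = p + q − s: δQ = √(δp² + δq² + δs²) = √(2.32e+05 + 576 + 1440) = 484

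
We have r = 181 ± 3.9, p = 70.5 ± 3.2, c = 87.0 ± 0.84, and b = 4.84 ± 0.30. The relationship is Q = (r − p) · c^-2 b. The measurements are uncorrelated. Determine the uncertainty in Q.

Let u = r − p = 110. δu = √(δr² + δp²) = √(15.2 + 10.2) = 5.04, so δu/u = 0.0457.
Q is then a monomial in u, c, b:
δQ/Q = √((δu/u)² + (-2·δc/c)² + (1·δb/b)²) = √(0.00208 + 0.000373 + 0.00384) = 0.0794
Q = 0.0707, so δQ = 0.0794 × 0.0707 = 0.00561.

0.00561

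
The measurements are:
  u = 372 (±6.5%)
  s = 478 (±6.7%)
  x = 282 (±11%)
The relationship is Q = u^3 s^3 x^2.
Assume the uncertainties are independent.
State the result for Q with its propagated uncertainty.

For a monomial Q ∝ u^3, s^3, x^2, fractional errors add in quadrature:
  (3·δu/u)² = (3×0.0650)² = 0.0380;  (3·δs/s)² = (3×0.0670)² = 0.0404;  (2·δx/x)² = (2×0.110)² = 0.0484
δQ/Q = √(0.127) = 0.356
Q = 4.47e+20, so δQ = 0.356 × 4.47e+20 = 1.59e+20.

(4.47 ± 1.59) × 10^20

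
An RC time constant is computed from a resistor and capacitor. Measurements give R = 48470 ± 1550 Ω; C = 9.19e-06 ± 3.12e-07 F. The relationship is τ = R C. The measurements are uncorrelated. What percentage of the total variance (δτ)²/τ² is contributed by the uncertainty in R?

47.0%

(δτ/τ)² = (1·δR/R)² + (1·δC/C)²
  R term: (1×0.0320)² = 0.00102
  C term: (1×0.0339)² = 0.00115
Total = 0.00218. Share from R = 0.00102/0.00218 = 0.470.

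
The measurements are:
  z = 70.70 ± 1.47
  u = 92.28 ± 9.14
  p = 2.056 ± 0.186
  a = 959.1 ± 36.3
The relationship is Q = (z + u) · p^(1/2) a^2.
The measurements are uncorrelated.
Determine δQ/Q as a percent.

Let w = z + u = 163.0. δw = √(δz² + δu²) = √(2.16 + 83.5) = 9.26, so δw/w = 0.0568.
Q is then a monomial in w, p, a:
δQ/Q = √((δw/w)² + (½·δp/p)² + (2·δa/a)²) = √(0.00323 + 0.00205 + 0.00573) = 0.105

10.5%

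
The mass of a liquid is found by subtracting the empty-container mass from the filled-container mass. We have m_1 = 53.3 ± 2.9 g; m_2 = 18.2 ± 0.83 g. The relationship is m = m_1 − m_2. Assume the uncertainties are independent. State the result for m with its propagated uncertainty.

Absolute uncertainties add in quadrature for a linear combination:
  (δm_1)² = 8.41;  (δm_2)² = 0.689
δm = √(9.10) = 3.02 g
m = 35.1 g.

35.1 ± 3.02 g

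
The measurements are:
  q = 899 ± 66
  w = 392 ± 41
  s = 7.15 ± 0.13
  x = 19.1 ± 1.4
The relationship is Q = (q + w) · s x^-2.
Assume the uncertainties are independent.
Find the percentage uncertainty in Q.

Let u = q + w = 1290. δu = √(δq² + δw²) = √(4360 + 1680) = 77.7, so δu/u = 0.0602.
Q is then a monomial in u, s, x:
δQ/Q = √((δu/u)² + (1·δs/s)² + (-2·δx/x)²) = √(0.00362 + 0.000331 + 0.0215) = 0.160

16.0%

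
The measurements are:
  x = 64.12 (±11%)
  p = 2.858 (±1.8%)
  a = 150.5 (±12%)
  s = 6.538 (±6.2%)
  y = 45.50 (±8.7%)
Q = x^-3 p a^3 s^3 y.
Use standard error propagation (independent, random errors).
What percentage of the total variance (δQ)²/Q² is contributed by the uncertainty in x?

38.8%

(δQ/Q)² = (-3·δx/x)² + (1·δp/p)² + (3·δa/a)² + (3·δs/s)² + (1·δy/y)²
  x term: (-3×0.110)² = 0.109
  p term: (1×0.0180)² = 0.000324
  a term: (3×0.120)² = 0.130
  s term: (3×0.0620)² = 0.0346
  y term: (1×0.0870)² = 0.00757
Total = 0.281. Share from x = 0.109/0.281 = 0.388.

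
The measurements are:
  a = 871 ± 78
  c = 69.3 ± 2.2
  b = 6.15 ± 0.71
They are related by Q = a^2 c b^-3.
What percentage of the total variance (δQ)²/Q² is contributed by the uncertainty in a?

21.0%

(δQ/Q)² = (2·δa/a)² + (1·δc/c)² + (-3·δb/b)²
  a term: (2×0.0896)² = 0.0321
  c term: (1×0.0317)² = 0.00101
  b term: (-3×0.115)² = 0.120
Total = 0.153. Share from a = 0.0321/0.153 = 0.210.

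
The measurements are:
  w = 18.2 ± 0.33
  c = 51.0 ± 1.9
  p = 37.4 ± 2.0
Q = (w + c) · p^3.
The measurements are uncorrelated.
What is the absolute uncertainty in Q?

5.89e+05

Let u = w + c = 69.2. δu = √(δw² + δc²) = √(0.109 + 3.61) = 1.93, so δu/u = 0.0279.
Q is then a monomial in u, p:
δQ/Q = √((δu/u)² + (3·δp/p)²) = √(0.000777 + 0.0257) = 0.163
Q = 3.62e+06, so δQ = 0.163 × 3.62e+06 = 5.89e+05.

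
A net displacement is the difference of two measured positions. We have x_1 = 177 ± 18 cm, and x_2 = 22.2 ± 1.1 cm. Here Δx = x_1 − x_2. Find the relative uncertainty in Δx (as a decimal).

0.116

For a sum/difference, combine absolute errors in quadrature:
  (δx_1)² = 324;  (δx_2)² = 1.21
δΔx = √(325) = 18.0 cm
Δx = 155 cm, so δΔx/Δx = 18.0/155 = 0.116.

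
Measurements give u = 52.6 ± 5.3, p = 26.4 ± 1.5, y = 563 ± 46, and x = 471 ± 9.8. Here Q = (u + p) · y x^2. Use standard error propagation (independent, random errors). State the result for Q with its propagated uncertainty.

Let w = u + p = 79.0. δw = √(δu² + δp²) = √(28.1 + 2.25) = 5.51, so δw/w = 0.0697.
Q is then a monomial in w, y, x:
δQ/Q = √((δw/w)² + (1·δy/y)² + (2·δx/x)²) = √(0.00486 + 0.00668 + 0.00173) = 0.115
Q = 9.87e+09, so δQ = 0.115 × 9.87e+09 = 1.14e+09.

(9.87 ± 1.14) × 10^9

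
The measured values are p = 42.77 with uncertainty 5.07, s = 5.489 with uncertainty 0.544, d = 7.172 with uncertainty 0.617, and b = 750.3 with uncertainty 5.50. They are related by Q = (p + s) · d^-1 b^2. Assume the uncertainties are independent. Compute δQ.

Let u = p + s = 48.26. δu = √(δp² + δs²) = √(25.7 + 0.296) = 5.10, so δu/u = 0.106.
Q is then a monomial in u, d, b:
δQ/Q = √((δu/u)² + (-1·δd/d)² + (2·δb/b)²) = √(0.0112 + 0.00740 + 0.000215) = 0.137
Q = 3.788e+06, so δQ = 0.137 × 3.788e+06 = 5.19e+05.

5.19e+05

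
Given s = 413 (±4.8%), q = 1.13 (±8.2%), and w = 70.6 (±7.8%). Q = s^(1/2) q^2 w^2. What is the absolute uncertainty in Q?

Each factor contributes (exponent × relative error)² to (δQ/Q)²:
  (½·δs/s)² = (0.5×0.0480)² = 0.000576;  (2·δq/q)² = (2×0.0820)² = 0.0269;  (2·δw/w)² = (2×0.0780)² = 0.0243
δQ/Q = √(0.0518) = 0.228
Q = 1.29e+05, so δQ = 0.228 × 1.29e+05 = 29400.

29400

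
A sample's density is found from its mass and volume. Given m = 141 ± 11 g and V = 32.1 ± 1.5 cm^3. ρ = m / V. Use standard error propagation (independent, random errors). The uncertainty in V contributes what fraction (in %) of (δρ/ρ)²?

(δρ/ρ)² = (1·δm/m)² + (-1·δV/V)²
  m term: (1×0.0780)² = 0.00609
  V term: (-1×0.0467)² = 0.00218
Total = 0.00827. Share from V = 0.00218/0.00827 = 0.264.

26.4%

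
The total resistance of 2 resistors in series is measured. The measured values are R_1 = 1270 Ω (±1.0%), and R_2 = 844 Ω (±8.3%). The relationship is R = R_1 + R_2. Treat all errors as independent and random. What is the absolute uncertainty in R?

71.2 Ω

Each term contributes (cᵢ δxᵢ)² to (δR)²:
  (δR_1)² = 161;  (δR_2)² = 4910
δR = √(5070) = 71.2 Ω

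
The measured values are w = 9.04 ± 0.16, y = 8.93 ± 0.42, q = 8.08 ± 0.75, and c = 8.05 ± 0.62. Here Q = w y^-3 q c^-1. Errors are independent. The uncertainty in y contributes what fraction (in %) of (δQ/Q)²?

(δQ/Q)² = (1·δw/w)² + (-3·δy/y)² + (1·δq/q)² + (-1·δc/c)²
  w term: (1×0.0177)² = 0.000313
  y term: (-3×0.0470)² = 0.0199
  q term: (1×0.0928)² = 0.00862
  c term: (-1×0.0770)² = 0.00593
Total = 0.0348. Share from y = 0.0199/0.0348 = 0.573.

57.3%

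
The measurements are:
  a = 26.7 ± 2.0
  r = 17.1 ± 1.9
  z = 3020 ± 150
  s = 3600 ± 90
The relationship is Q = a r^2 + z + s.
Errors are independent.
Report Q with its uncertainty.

Let p = a·r^2 = 7810. δp/p = √((1·δa/a)² + (2·δr/r)²) = √(0.00561 + 0.0494) = 0.235, so δp = 1830.
Q = p + z + s: δQ = √(δp² + δz² + δs²) = √(3.35e+06 + 22500 + 8100) = 1840
Q = 14400.

14400 ± 1840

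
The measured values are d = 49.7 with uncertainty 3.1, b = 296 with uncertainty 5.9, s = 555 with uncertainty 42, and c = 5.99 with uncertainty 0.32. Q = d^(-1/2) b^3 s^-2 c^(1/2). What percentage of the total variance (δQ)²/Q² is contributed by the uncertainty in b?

12.7%

(δQ/Q)² = (−½·δd/d)² + (3·δb/b)² + (-2·δs/s)² + (½·δc/c)²
  d term: (-0.5×0.0624)² = 0.000973
  b term: (3×0.0199)² = 0.00358
  s term: (-2×0.0757)² = 0.0229
  c term: (0.5×0.0534)² = 0.000713
Total = 0.0282. Share from b = 0.00358/0.0282 = 0.127.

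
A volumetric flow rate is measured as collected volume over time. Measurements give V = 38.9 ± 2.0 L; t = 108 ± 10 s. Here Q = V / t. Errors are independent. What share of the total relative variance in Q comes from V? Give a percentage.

23.6%

(δQ/Q)² = (1·δV/V)² + (-1·δt/t)²
  V term: (1×0.0514)² = 0.00264
  t term: (-1×0.0926)² = 0.00857
Total = 0.0112. Share from V = 0.00264/0.0112 = 0.236.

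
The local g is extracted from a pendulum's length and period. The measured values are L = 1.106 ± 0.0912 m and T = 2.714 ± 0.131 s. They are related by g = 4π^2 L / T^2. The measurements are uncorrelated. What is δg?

For a monomial g ∝ L, T^-2, fractional errors add in quadrature:
  (1·δL/L)² = (1×0.0825)² = 0.00680;  (-2·δT/T)² = (-2×0.0483)² = 0.00932
δg/g = √(0.0161) = 0.127
g = 5.928 m/s^2, so δg = 0.127 × 5.928 = 0.753 m/s^2.

0.753 m/s^2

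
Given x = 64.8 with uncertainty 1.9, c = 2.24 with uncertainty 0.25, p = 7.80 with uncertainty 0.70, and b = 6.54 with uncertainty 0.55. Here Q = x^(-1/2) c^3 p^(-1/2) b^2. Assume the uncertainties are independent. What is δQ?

Q is a product of powers, so relative uncertainties combine in quadrature:
  (−½·δx/x)² = (-0.5×0.0293)² = 0.000215;  (3·δc/c)² = (3×0.112)² = 0.112;  (−½·δp/p)² = (-0.5×0.0897)² = 0.00201;  (2·δb/b)² = (2×0.0841)² = 0.0283
δQ/Q = √(0.143) = 0.378
Q = 21.4, so δQ = 0.378 × 21.4 = 8.08.

8.08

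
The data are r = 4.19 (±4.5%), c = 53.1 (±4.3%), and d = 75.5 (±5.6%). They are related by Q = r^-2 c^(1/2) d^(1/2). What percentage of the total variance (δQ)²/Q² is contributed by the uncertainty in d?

8.39%

(δQ/Q)² = (-2·δr/r)² + (½·δc/c)² + (½·δd/d)²
  r term: (-2×0.0450)² = 0.00810
  c term: (0.5×0.0430)² = 0.000462
  d term: (0.5×0.0560)² = 0.000784
Total = 0.00935. Share from d = 0.000784/0.00935 = 0.0839.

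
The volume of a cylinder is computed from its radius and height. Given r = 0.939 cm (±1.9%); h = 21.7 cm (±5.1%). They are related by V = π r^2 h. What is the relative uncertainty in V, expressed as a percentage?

Each factor contributes (exponent × relative error)² to (δV/V)²:
  (2·δr/r)² = (2×0.0190)² = 0.00144;  (1·δh/h)² = (1×0.0510)² = 0.00260
δV/V = √(0.00404) = 0.0636

6.36%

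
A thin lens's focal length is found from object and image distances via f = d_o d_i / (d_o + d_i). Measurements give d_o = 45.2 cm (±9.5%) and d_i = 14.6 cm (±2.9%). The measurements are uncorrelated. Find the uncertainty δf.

0.352 cm

∂f/∂d_o = (d_i/(d_o+d_i))² = 0.0596;  ∂f/∂d_i = (d_o/(d_o+d_i))² = 0.571
δf = √((∂f/∂d_o · δd_o)² + (∂f/∂d_i · δd_i)²) = √(0.0655 + 0.0585) = 0.352 cm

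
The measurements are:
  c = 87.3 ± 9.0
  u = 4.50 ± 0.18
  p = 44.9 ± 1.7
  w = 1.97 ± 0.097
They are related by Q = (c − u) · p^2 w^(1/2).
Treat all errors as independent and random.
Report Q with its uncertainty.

Let h = c − u = 82.8. δh = √(δc² + δu²) = √(81.0 + 0.0324) = 9.00, so δh/h = 0.109.
Q is then a monomial in h, p, w:
δQ/Q = √((δh/h)² + (2·δp/p)² + (½·δw/w)²) = √(0.0118 + 0.00573 + 0.000606) = 0.135
Q = 2.34e+05, so δQ = 0.135 × 2.34e+05 = 31600.

(2.34 ± 0.316) × 10^5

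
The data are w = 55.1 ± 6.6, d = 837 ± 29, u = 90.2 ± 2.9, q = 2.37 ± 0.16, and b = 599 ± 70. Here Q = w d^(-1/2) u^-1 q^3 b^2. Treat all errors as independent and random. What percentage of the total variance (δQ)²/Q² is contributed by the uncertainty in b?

(δQ/Q)² = (1·δw/w)² + (−½·δd/d)² + (-1·δu/u)² + (3·δq/q)² + (2·δb/b)²
  w term: (1×0.120)² = 0.0143
  d term: (-0.5×0.0346)² = 0.000300
  u term: (-1×0.0322)² = 0.00103
  q term: (3×0.0675)² = 0.0410
  b term: (2×0.117)² = 0.0546
Total = 0.111. Share from b = 0.0546/0.111 = 0.491.

49.1%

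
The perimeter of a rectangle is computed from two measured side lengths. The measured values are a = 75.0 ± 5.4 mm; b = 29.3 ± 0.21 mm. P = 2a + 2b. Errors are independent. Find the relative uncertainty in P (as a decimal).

0.0518

Each term contributes (cᵢ δxᵢ)² to (δP)²:
  (2·δa)² = 117;  (2·δb)² = 0.176
δP = √(117) = 10.8 mm
P = 209 mm, so δP/P = 10.8/209 = 0.0518.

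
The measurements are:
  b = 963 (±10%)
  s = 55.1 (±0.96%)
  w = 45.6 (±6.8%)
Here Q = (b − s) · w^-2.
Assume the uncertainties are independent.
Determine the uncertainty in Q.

0.0753

Let u = b − s = 908. δu = √(δb² + δs²) = √(9270 + 0.280) = 96.3, so δu/u = 0.106.
Q is then a monomial in u, w:
δQ/Q = √((δu/u)² + (-2·δw/w)²) = √(0.0113 + 0.0185) = 0.172
Q = 0.437, so δQ = 0.172 × 0.437 = 0.0753.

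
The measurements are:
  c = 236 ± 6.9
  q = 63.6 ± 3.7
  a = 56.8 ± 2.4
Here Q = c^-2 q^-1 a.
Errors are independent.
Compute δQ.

1.49e-06

Each factor contributes (exponent × relative error)² to (δQ/Q)²:
  (-2·δc/c)² = (-2×0.0292)² = 0.00342;  (-1·δq/q)² = (-1×0.0582)² = 0.00338;  (1·δa/a)² = (1×0.0423)² = 0.00179
δQ/Q = √(0.00859) = 0.0927
Q = 1.6e-05, so δQ = 0.0927 × 1.6e-05 = 1.49e-06.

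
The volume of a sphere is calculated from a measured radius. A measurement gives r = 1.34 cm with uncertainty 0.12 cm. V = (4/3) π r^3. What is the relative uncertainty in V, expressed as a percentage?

26.9%

V ∝ r^3, so δV/V = |3| · δr/r = 3 × 0.0896 = 0.269.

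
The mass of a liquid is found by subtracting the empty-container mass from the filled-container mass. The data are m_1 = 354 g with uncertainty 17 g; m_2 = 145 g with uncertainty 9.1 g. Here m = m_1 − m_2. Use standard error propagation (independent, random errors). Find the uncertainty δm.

19.3 g

m is a linear combination, so absolute uncertainties add in quadrature:
  (δm_1)² = 289;  (δm_2)² = 82.8
δm = √(372) = 19.3 g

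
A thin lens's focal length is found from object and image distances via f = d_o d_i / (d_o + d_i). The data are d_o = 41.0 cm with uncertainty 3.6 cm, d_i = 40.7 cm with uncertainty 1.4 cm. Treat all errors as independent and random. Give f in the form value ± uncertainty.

∂f/∂d_o = (d_i/(d_o+d_i))² = 0.248;  ∂f/∂d_i = (d_o/(d_o+d_i))² = 0.252
δf = √((∂f/∂d_o · δd_o)² + (∂f/∂d_i · δd_i)²) = √(0.798 + 0.124) = 0.960 cm
f = 20.4 cm.

20.4 ± 0.960 cm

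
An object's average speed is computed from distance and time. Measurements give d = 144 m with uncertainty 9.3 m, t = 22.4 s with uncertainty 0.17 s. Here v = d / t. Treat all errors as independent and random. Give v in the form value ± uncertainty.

6.43 ± 0.418 m/s

Products/powers → add relative errors in quadrature, weighted by exponent:
  (1·δd/d)² = (1×0.0646)² = 0.00417;  (-1·δt/t)² = (-1×0.00759)² = 5.76e-05
δv/v = √(0.00423) = 0.0650
v = 6.43 m/s, so δv = 0.0650 × 6.43 = 0.418 m/s.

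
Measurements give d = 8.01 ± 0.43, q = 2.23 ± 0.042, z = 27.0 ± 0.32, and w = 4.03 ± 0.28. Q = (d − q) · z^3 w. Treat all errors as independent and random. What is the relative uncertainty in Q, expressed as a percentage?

Let u = d − q = 5.78. δu = √(δd² + δq²) = √(0.185 + 0.00176) = 0.432, so δu/u = 0.0747.
Q is then a monomial in u, z, w:
δQ/Q = √((δu/u)² + (3·δz/z)² + (1·δw/w)²) = √(0.00559 + 0.00126 + 0.00483) = 0.108

10.8%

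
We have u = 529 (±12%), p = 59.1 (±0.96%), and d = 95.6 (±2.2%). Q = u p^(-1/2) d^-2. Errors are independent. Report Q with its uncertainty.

Relative error in a monomial: (δQ/Q)² = Σ (nᵢ · δxᵢ/xᵢ)².
  (1·δu/u)² = (1×0.120)² = 0.0144;  (−½·δp/p)² = (-0.5×0.00960)² = 2.3e-05;  (-2·δd/d)² = (-2×0.0220)² = 0.00194
δQ/Q = √(0.0164) = 0.128
Q = 0.00753, so δQ = 0.128 × 0.00753 = 0.000963.

0.00753 ± 0.000963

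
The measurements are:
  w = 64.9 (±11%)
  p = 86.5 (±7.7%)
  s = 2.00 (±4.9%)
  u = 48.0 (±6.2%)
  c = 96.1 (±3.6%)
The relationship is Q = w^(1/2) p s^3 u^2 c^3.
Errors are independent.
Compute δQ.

2.74e+12

Each factor contributes (exponent × relative error)² to (δQ/Q)²:
  (½·δw/w)² = (0.5×0.110)² = 0.00302;  (1·δp/p)² = (1×0.0770)² = 0.00593;  (3·δs/s)² = (3×0.0490)² = 0.0216;  (2·δu/u)² = (2×0.0620)² = 0.0154;  (3·δc/c)² = (3×0.0360)² = 0.0117
δQ/Q = √(0.0576) = 0.240
Q = 1.14e+13, so δQ = 0.240 × 1.14e+13 = 2.74e+12.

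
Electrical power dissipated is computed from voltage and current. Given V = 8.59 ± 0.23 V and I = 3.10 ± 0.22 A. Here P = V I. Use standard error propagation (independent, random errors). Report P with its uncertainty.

P is a product of powers, so relative uncertainties combine in quadrature:
  (1·δV/V)² = (1×0.0268)² = 0.000717;  (1·δI/I)² = (1×0.0710)² = 0.00504
δP/P = √(0.00575) = 0.0759
P = 26.6 W, so δP = 0.0759 × 26.6 = 2.02 W.

26.6 ± 2.02 W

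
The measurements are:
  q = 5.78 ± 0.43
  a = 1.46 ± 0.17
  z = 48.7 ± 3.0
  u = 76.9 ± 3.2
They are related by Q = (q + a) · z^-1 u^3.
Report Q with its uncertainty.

Let w = q + a = 7.24. δw = √(δq² + δa²) = √(0.185 + 0.0289) = 0.462, so δw/w = 0.0639.
Q is then a monomial in w, z, u:
δQ/Q = √((δw/w)² + (-1·δz/z)² + (3·δu/u)²) = √(0.00408 + 0.00379 + 0.0156) = 0.153
Q = 67600, so δQ = 0.153 × 67600 = 10400.

67600 ± 10400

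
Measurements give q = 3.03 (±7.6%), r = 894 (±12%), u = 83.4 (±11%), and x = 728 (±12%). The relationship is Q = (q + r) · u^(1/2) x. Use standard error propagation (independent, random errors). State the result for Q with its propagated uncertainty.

(5.96 ± 1.06) × 10^6

Let w = q + r = 897. δw = √(δq² + δr²) = √(0.0530 + 11500) = 107, so δw/w = 0.120.
Q is then a monomial in w, u, x:
δQ/Q = √((δw/w)² + (½·δu/u)² + (1·δx/x)²) = √(0.0143 + 0.00303 + 0.0144) = 0.178
Q = 5.96e+06, so δQ = 0.178 × 5.96e+06 = 1.06e+06.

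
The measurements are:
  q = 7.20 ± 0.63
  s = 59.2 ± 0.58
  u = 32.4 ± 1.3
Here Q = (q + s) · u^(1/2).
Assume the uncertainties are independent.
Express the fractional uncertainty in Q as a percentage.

2.38%

Let w = q + s = 66.4. δw = √(δq² + δs²) = √(0.397 + 0.336) = 0.856, so δw/w = 0.0129.
Q is then a monomial in w, u:
δQ/Q = √((δw/w)² + (½·δu/u)²) = √(0.000166 + 0.000402) = 0.0238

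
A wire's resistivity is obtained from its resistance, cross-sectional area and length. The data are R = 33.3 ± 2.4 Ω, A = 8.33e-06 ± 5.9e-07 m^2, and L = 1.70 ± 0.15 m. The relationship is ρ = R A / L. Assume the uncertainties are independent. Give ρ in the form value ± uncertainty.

Each factor contributes (exponent × relative error)² to (δρ/ρ)²:
  (1·δR/R)² = (1×0.0721)² = 0.00519;  (1·δA/A)² = (1×0.0708)² = 0.00502;  (-1·δL/L)² = (-1×0.0882)² = 0.00779
δρ/ρ = √(0.0180) = 0.134
ρ = 0.000163 Ω·m, so δρ = 0.134 × 0.000163 = 2.19e-05 Ω·m.

(1.63 ± 0.219) × 10^-4 Ω·m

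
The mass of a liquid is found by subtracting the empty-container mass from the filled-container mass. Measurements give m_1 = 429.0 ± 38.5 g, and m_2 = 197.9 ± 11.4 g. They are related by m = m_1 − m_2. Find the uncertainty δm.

For a sum/difference, combine absolute errors in quadrature:
  (δm_1)² = 1480;  (δm_2)² = 130
δm = √(1610) = 40.2 g

40.2 g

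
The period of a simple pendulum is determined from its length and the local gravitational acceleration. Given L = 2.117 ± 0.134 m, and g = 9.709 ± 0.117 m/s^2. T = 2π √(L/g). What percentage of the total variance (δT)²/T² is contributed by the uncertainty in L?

96.5%

(δT/T)² = (½·δL/L)² + (−½·δg/g)²
  L term: (0.5×0.0633)² = 0.00100
  g term: (-0.5×0.0121)² = 3.63e-05
Total = 0.00104. Share from L = 0.00100/0.00104 = 0.965.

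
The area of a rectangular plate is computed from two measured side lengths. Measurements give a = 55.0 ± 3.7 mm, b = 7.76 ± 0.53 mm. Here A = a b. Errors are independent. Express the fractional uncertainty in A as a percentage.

9.59%

Relative error in a monomial: (δA/A)² = Σ (nᵢ · δxᵢ/xᵢ)².
  (1·δa/a)² = (1×0.0673)² = 0.00453;  (1·δb/b)² = (1×0.0683)² = 0.00466
δA/A = √(0.00919) = 0.0959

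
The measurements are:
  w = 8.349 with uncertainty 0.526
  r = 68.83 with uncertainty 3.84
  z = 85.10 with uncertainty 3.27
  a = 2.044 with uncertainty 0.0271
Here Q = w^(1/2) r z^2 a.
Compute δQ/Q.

Q is a product of powers, so relative uncertainties combine in quadrature:
  (½·δw/w)² = (0.5×0.0630)² = 0.000992;  (1·δr/r)² = (1×0.0558)² = 0.00311;  (2·δz/z)² = (2×0.0384)² = 0.00591;  (1·δa/a)² = (1×0.0133)² = 0.000176
δQ/Q = √(0.0102) = 0.101

0.101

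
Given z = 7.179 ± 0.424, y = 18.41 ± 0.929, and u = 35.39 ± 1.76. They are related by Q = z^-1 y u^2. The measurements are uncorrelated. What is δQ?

Relative error in a monomial: (δQ/Q)² = Σ (nᵢ · δxᵢ/xᵢ)².
  (-1·δz/z)² = (-1×0.0591)² = 0.00349;  (1·δy/y)² = (1×0.0505)² = 0.00255;  (2·δu/u)² = (2×0.0497)² = 0.00989
δQ/Q = √(0.0159) = 0.126
Q = 3212, so δQ = 0.126 × 3212 = 405.

405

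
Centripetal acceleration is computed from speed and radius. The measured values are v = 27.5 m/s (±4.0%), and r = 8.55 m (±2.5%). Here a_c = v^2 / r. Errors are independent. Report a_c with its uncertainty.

Products/powers → add relative errors in quadrature, weighted by exponent:
  (2·δv/v)² = (2×0.0400)² = 0.00640;  (-1·δr/r)² = (-1×0.0250)² = 0.000625
δa_c/a_c = √(0.00702) = 0.0838
a_c = 88.5 m/s^2, so δa_c = 0.0838 × 88.5 = 7.41 m/s^2.

88.5 ± 7.41 m/s^2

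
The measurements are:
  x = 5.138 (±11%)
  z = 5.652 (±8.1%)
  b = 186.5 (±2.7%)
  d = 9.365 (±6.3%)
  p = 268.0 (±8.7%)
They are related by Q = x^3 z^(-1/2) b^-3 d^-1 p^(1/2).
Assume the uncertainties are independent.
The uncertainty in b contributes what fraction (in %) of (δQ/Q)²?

(δQ/Q)² = (3·δx/x)² + (−½·δz/z)² + (-3·δb/b)² + (-1·δd/d)² + (½·δp/p)²
  x term: (3×0.110)² = 0.109
  z term: (-0.5×0.0810)² = 0.00164
  b term: (-3×0.0270)² = 0.00656
  d term: (-1×0.0630)² = 0.00397
  p term: (0.5×0.0870)² = 0.00189
Total = 0.123. Share from b = 0.00656/0.123 = 0.0534.

5.34%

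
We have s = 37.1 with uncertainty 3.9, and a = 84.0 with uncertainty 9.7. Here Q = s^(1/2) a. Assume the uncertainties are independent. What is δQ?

For a monomial Q ∝ s^(1/2), a, fractional errors add in quadrature:
  (½·δs/s)² = (0.5×0.105)² = 0.00276;  (1·δa/a)² = (1×0.115)² = 0.0133
δQ/Q = √(0.0161) = 0.127
Q = 512, so δQ = 0.127 × 512 = 64.9.

64.9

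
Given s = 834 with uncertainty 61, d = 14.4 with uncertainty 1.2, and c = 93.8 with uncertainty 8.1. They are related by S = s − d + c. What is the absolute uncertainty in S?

Absolute uncertainties add in quadrature for a linear combination:
  (δs)² = 3720;  (δd)² = 1.44;  (δc)² = 65.6
δS = √(3790) = 61.5

61.5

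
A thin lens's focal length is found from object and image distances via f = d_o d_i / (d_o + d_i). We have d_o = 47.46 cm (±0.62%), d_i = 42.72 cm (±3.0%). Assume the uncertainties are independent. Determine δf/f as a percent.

∂f/∂d_o = (d_i/(d_o+d_i))² = 0.224;  ∂f/∂d_i = (d_o/(d_o+d_i))² = 0.277
δf = √((∂f/∂d_o · δd_o)² + (∂f/∂d_i · δd_i)²) = √(0.00436 + 0.126) = 0.361 cm
f = 22.48 cm, so δf/f = 0.361/22.48 = 0.0161.

1.61%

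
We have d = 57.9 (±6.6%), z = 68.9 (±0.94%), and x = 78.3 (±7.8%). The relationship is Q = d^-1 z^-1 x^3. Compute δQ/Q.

0.243

Relative error in a monomial: (δQ/Q)² = Σ (nᵢ · δxᵢ/xᵢ)².
  (-1·δd/d)² = (-1×0.0660)² = 0.00436;  (-1·δz/z)² = (-1×0.00940)² = 8.84e-05;  (3·δx/x)² = (3×0.0780)² = 0.0548
δQ/Q = √(0.0592) = 0.243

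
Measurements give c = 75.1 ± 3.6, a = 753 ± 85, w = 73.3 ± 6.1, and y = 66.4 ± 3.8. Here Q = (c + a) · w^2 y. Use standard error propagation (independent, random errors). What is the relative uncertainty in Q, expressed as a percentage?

Let u = c + a = 828. δu = √(δc² + δa²) = √(13.0 + 7220) = 85.1, so δu/u = 0.103.
Q is then a monomial in u, w, y:
δQ/Q = √((δu/u)² + (2·δw/w)² + (1·δy/y)²) = √(0.0106 + 0.0277 + 0.00328) = 0.204

20.4%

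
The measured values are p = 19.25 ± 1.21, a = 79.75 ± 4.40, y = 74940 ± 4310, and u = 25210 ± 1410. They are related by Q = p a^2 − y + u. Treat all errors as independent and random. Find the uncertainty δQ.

Let w = p·a^2 = 122400. δw/w = √((1·δp/p)² + (2·δa/a)²) = √(0.00395 + 0.0122) = 0.127, so δw = 15500.
Q = w − y + u: δQ = √(δw² + δy² + δu²) = √(2.42e+08 + 1.86e+07 + 1.99e+06) = 16200

16200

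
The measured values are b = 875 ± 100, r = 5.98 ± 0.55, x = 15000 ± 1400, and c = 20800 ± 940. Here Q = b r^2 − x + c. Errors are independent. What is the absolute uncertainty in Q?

6980

Let p = b·r^2 = 31300. δp/p = √((1·δb/b)² + (2·δr/r)²) = √(0.0131 + 0.0338) = 0.217, so δp = 6780.
Q = p − x + c: δQ = √(δp² + δx² + δc²) = √(4.59e+07 + 1.96e+06 + 8.84e+05) = 6980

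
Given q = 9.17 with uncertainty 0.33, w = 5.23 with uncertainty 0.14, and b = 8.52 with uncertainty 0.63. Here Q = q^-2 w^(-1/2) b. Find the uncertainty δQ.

Since Q is a product/quotient, work with relative uncertainties:
  (-2·δq/q)² = (-2×0.0360)² = 0.00518;  (−½·δw/w)² = (-0.5×0.0268)² = 0.000179;  (1·δb/b)² = (1×0.0739)² = 0.00547
δQ/Q = √(0.0108) = 0.104
Q = 0.0443, so δQ = 0.104 × 0.0443 = 0.00461.

0.00461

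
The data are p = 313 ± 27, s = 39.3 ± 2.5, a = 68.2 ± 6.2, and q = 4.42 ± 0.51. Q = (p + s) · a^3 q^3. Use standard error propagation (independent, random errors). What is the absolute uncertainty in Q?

Let u = p + s = 352. δu = √(δp² + δs²) = √(729 + 6.25) = 27.1, so δu/u = 0.0770.
Q is then a monomial in u, a, q:
δQ/Q = √((δu/u)² + (3·δa/a)² + (3·δq/q)²) = √(0.00592 + 0.0744 + 0.120) = 0.447
Q = 9.65e+09, so δQ = 0.447 × 9.65e+09 = 4.32e+09.

4.32e+09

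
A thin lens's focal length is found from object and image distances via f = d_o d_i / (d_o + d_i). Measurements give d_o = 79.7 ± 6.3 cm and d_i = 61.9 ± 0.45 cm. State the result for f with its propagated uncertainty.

∂f/∂d_o = (d_i/(d_o+d_i))² = 0.191;  ∂f/∂d_i = (d_o/(d_o+d_i))² = 0.317
δf = √((∂f/∂d_o · δd_o)² + (∂f/∂d_i · δd_i)²) = √(1.45 + 0.0203) = 1.21 cm
f = 34.8 cm.

34.8 ± 1.21 cm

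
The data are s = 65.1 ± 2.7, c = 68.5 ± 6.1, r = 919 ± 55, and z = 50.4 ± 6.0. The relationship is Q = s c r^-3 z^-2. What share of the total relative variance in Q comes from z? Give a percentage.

(δQ/Q)² = (1·δs/s)² + (1·δc/c)² + (-3·δr/r)² + (-2·δz/z)²
  s term: (1×0.0415)² = 0.00172
  c term: (1×0.0891)² = 0.00793
  r term: (-3×0.0598)² = 0.0322
  z term: (-2×0.119)² = 0.0567
Total = 0.0986. Share from z = 0.0567/0.0986 = 0.575.

57.5%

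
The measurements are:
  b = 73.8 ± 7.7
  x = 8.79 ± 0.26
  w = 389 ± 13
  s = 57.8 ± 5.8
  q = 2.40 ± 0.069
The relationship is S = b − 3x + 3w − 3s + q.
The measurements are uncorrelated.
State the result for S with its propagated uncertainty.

Each term contributes (cᵢ δxᵢ)² to (δS)²:
  (δb)² = 59.3;  (3·δx)² = 0.608;  (3·δw)² = 1520;  (3·δs)² = 303;  (δq)² = 0.00476
δS = √(1880) = 43.4
S = 1040.

1040 ± 43.4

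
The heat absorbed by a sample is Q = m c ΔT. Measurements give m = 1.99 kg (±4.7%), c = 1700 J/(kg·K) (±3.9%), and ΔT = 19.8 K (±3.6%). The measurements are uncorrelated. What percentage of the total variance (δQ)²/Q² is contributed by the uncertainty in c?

30.3%

(δQ/Q)² = (1·δm/m)² + (1·δc/c)² + (1·δΔT/ΔT)²
  m term: (1×0.0470)² = 0.00221
  c term: (1×0.0390)² = 0.00152
  ΔT term: (1×0.0360)² = 0.00130
Total = 0.00503. Share from c = 0.00152/0.00503 = 0.303.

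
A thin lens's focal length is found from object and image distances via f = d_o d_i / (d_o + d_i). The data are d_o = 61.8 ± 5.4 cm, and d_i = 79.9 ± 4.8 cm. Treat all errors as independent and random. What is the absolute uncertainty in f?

∂f/∂d_o = (d_i/(d_o+d_i))² = 0.318;  ∂f/∂d_i = (d_o/(d_o+d_i))² = 0.190
δf = √((∂f/∂d_o · δd_o)² + (∂f/∂d_i · δd_i)²) = √(2.95 + 0.834) = 1.94 cm

1.94 cm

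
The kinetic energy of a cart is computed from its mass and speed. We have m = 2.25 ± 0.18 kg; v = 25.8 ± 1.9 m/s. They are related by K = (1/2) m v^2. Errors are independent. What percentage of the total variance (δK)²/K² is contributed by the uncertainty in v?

(δK/K)² = (1·δm/m)² + (2·δv/v)²
  m term: (1×0.0800)² = 0.00640
  v term: (2×0.0736)² = 0.0217
Total = 0.0281. Share from v = 0.0217/0.0281 = 0.772.

77.2%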